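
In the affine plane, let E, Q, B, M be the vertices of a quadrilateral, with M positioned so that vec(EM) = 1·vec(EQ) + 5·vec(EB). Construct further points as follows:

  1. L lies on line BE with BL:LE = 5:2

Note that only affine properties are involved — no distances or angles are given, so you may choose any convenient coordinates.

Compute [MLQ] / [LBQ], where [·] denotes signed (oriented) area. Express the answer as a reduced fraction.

[MLQ]:[LBQ] = -7

Choose coordinates E = (0, 0), Q = (1, 0), B = (0, 1), M = (1, 5).
1. L lies on line BE with BL:LE = 5:2 ⇒ L = (0, 2/7)
2·[MLQ] = 5, 2·[LBQ] = -5/7
[MLQ]:[LBQ] = 5:-5/7 = -7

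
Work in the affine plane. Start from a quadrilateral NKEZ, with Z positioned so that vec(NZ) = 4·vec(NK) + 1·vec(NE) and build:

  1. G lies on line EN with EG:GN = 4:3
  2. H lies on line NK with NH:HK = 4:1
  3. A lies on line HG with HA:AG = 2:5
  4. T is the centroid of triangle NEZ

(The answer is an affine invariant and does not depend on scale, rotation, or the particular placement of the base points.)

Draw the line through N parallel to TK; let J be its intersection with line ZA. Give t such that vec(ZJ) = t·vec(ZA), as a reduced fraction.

Work in coordinates with N = (0, 0), K = (1, 0), E = (0, 1), Z = (4, 1).
1. G lies on line EN with EG:GN = 4:3 ⇒ G = (0, 3/7)
2. H lies on line NK with NH:HK = 4:1 ⇒ H = (4/5, 0)
3. A lies on line HG with HA:AG = 2:5 ⇒ A = (4/7, 6/49)
4. T is the centroid of triangle NEZ ⇒ T = (4/3, 2/3)
through N parallel to TK: direction (-1/3, -2/3); meets ZA at J = (-4/293, -8/293)
J = Z + t·(A−Z) with t = 343/293

t = 343/293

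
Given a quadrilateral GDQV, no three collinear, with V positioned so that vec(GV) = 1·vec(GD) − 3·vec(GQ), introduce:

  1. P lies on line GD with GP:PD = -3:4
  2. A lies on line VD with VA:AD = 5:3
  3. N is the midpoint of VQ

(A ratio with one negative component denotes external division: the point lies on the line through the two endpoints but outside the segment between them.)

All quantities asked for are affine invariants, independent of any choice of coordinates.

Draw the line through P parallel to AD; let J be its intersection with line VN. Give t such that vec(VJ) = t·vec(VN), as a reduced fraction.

Set G = (0, 0), D = (1, 0), Q = (0, 1), V = (1, -3); any affine frame gives the same invariant.
1. P lies on line GD with GP:PD = -3:4 ⇒ P = (-3, 0)
2. A lies on line VD with VA:AD = 5:3 ⇒ A = (1, -9/8)
3. N is the midpoint of VQ ⇒ N = (1/2, -1)
through P parallel to AD: direction (0, 9/8); meets VN at J = (-3, 13)
J = V + t·(N−V) with t = 8

t = 8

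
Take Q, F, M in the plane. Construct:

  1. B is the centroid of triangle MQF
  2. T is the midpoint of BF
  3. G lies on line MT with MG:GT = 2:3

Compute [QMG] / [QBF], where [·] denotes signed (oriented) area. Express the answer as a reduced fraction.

[QMG]:[QBF] = 4/5

Assign Q = (0, 0), F = (1, 0), M = (0, 1) — the answer is frame-independent, so this choice is without loss of generality.
1. B is the centroid of triangle MQF ⇒ B = (1/3, 1/3)
2. T is the midpoint of BF ⇒ T = (2/3, 1/6)
3. G lies on line MT with MG:GT = 2:3 ⇒ G = (4/15, 2/3)
2·[QMG] = -4/15, 2·[QBF] = -1/3
[QMG]:[QBF] = -4/15:-1/3 = 4/5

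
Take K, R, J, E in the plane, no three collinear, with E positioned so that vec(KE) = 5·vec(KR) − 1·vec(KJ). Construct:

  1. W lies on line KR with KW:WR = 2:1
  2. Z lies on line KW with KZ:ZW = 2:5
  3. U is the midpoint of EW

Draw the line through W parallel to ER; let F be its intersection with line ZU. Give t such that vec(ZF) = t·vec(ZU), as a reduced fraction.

t = 20/27

Choose coordinates K = (0, 0), R = (1, 0), J = (0, 1), E = (5, -1).
1. W lies on line KR with KW:WR = 2:1 ⇒ W = (2/3, 0)
2. Z lies on line KW with KZ:ZW = 2:5 ⇒ Z = (4/21, 0)
3. U is the midpoint of EW ⇒ U = (17/6, -1/2)
through W parallel to ER: direction (-4, 1); meets ZU at F = (58/27, -10/27)
F = Z + t·(U−Z) with t = 20/27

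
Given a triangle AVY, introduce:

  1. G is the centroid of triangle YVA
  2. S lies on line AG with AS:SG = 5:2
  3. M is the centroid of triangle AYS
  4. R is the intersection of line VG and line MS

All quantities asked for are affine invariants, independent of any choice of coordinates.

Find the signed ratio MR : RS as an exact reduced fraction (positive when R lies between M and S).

MR:RS = -1/3

Set A = (0, 0), V = (1, 0), Y = (0, 1); any affine frame gives the same invariant.
1. G is the centroid of triangle YVA ⇒ G = (1/3, 1/3)
2. S lies on line AG with AS:SG = 5:2 ⇒ S = (5/21, 5/21)
3. M is the centroid of triangle AYS ⇒ M = (5/63, 26/63)
4. R is the intersection of line VG and line MS ⇒ R = (0, 1/2)
R = M + t·(S−M) with t = -1/2, so MR:RS = t:(1−t) = -1/2:3/2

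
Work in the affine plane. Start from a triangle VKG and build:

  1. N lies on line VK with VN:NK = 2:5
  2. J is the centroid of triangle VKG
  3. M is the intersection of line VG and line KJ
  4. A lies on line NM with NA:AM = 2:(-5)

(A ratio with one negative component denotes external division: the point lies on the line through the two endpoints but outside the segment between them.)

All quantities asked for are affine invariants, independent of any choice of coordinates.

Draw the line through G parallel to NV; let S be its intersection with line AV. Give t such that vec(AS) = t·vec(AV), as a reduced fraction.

t = 4

Set V = (0, 0), K = (1, 0), G = (0, 1); any affine frame gives the same invariant.
1. N lies on line VK with VN:NK = 2:5 ⇒ N = (2/7, 0)
2. J is the centroid of triangle VKG ⇒ J = (1/3, 1/3)
3. M is the intersection of line VG and line KJ ⇒ M = (0, 1/2)
4. A lies on line NM with NA:AM = 2:(-5) ⇒ A = (10/21, -1/3)
through G parallel to NV: direction (-2/7, 0); meets AV at S = (-10/7, 1)
S = A + t·(V−A) with t = 4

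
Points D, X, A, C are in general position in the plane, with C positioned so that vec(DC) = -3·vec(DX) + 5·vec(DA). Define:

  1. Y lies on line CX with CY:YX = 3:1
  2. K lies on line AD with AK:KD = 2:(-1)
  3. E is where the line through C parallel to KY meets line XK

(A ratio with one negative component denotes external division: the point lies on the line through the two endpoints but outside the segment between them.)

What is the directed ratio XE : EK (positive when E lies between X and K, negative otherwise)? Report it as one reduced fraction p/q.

Set D = (0, 0), X = (1, 0), A = (0, 1), C = (-3, 5); any affine frame gives the same invariant.
1. Y lies on line CX with CY:YX = 3:1 ⇒ Y = (0, 5/4)
2. K lies on line AD with AK:KD = 2:(-1) ⇒ K = (0, -1)
3. E is where the line through C parallel to KY meets line XK ⇒ E = (-3, -4)
E = X + t·(K−X) with t = 4, so XE:EK = t:(1−t) = 4:-3

XE:EK = -4/3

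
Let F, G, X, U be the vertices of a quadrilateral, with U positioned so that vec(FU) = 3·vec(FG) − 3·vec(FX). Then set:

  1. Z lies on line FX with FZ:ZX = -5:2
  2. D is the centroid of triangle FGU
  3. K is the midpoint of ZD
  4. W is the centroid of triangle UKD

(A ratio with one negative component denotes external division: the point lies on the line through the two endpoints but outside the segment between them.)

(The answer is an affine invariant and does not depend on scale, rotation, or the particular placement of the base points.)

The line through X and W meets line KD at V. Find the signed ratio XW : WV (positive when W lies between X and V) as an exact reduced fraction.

XW:WV = -5/2

Choose coordinates F = (0, 0), G = (1, 0), X = (0, 1), U = (3, -3).
1. Z lies on line FX with FZ:ZX = -5:2 ⇒ Z = (0, 5/3)
2. D is the centroid of triangle FGU ⇒ D = (4/3, -1)
3. K is the midpoint of ZD ⇒ K = (2/3, 1/3)
4. W is the centroid of triangle UKD ⇒ W = (5/3, -11/9)
line XW meets KD at V = (1, -1/3)
W = X + t·(V−X) with t = 5/3, so XW:WV = 5/3:-2/3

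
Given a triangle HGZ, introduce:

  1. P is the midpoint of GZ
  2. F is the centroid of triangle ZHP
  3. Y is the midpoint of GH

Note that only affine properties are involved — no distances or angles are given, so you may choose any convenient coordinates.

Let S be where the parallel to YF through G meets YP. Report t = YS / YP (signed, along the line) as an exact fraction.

t = 3/2

Assign H = (0, 0), G = (1, 0), Z = (0, 1) — the answer is frame-independent, so this choice is without loss of generality.
1. P is the midpoint of GZ ⇒ P = (1/2, 1/2)
2. F is the centroid of triangle ZHP ⇒ F = (1/6, 1/2)
3. Y is the midpoint of GH ⇒ Y = (1/2, 0)
through G parallel to YF: direction (-1/3, 1/2); meets YP at S = (1/2, 3/4)
S = Y + t·(P−Y) with t = 3/2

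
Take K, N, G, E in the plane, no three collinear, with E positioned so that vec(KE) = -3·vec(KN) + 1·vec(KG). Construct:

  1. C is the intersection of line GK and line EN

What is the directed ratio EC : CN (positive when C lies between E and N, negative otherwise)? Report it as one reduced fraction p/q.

Work in coordinates with K = (0, 0), N = (1, 0), G = (0, 1), E = (-3, 1).
1. C is the intersection of line GK and line EN ⇒ C = (0, 1/4)
C = E + t·(N−E) with t = 3/4, so EC:CN = t:(1−t) = 3/4:1/4

EC:CN = 3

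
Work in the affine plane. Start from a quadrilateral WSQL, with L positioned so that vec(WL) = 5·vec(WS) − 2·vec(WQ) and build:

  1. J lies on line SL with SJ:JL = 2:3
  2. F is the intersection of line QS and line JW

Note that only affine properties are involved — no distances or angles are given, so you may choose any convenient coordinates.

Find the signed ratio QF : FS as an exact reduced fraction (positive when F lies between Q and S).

QF:FS = -13/4

Assign W = (0, 0), S = (1, 0), Q = (0, 1), L = (5, -2) — the answer is frame-independent, so this choice is without loss of generality.
1. J lies on line SL with SJ:JL = 2:3 ⇒ J = (13/5, -4/5)
2. F is the intersection of line QS and line JW ⇒ F = (13/9, -4/9)
F = Q + t·(S−Q) with t = 13/9, so QF:FS = t:(1−t) = 13/9:-4/9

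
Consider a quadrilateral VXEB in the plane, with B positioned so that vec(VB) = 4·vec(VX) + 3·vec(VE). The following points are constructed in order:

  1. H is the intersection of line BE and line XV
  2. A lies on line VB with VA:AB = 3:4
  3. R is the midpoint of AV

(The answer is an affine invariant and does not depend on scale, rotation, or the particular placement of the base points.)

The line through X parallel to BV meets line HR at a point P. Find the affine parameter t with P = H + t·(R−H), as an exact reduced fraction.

t = 3/2

Choose coordinates V = (0, 0), X = (1, 0), E = (0, 1), B = (4, 3).
1. H is the intersection of line BE and line XV ⇒ H = (-2, 0)
2. A lies on line VB with VA:AB = 3:4 ⇒ A = (12/7, 9/7)
3. R is the midpoint of AV ⇒ R = (6/7, 9/14)
through X parallel to BV: direction (-4, -3); meets HR at P = (16/7, 27/28)
P = H + t·(R−H) with t = 3/2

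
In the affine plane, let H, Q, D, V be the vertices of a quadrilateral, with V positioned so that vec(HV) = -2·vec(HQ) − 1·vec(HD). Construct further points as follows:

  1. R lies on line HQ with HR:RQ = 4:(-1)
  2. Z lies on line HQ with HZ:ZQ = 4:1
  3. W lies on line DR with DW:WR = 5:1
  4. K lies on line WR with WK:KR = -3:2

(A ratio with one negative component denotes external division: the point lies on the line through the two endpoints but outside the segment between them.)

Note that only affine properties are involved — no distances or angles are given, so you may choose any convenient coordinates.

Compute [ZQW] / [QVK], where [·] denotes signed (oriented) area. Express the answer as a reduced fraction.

[ZQW]:[QVK] = 3/160

Choose coordinates H = (0, 0), Q = (1, 0), D = (0, 1), V = (-2, -1).
1. R lies on line HQ with HR:RQ = 4:(-1) ⇒ R = (4/3, 0)
2. Z lies on line HQ with HZ:ZQ = 4:1 ⇒ Z = (4/5, 0)
3. W lies on line DR with DW:WR = 5:1 ⇒ W = (10/9, 1/6)
4. K lies on line WR with WK:KR = -3:2 ⇒ K = (16/9, -1/3)
2·[ZQW] = 1/30, 2·[QVK] = 16/9
[ZQW]:[QVK] = 1/30:16/9 = 3/160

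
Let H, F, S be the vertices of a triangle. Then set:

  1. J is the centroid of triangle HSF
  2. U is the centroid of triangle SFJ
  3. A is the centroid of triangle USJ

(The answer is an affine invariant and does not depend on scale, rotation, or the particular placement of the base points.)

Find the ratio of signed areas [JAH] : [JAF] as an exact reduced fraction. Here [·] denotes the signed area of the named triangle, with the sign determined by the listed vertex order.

[JAH]:[JAF] = -3/4

Work in coordinates with H = (0, 0), F = (1, 0), S = (0, 1).
1. J is the centroid of triangle HSF ⇒ J = (1/3, 1/3)
2. U is the centroid of triangle SFJ ⇒ U = (4/9, 4/9)
3. A is the centroid of triangle USJ ⇒ A = (7/27, 16/27)
2·[JAH] = 1/9, 2·[JAF] = -4/27
[JAH]:[JAF] = 1/9:-4/27 = -3/4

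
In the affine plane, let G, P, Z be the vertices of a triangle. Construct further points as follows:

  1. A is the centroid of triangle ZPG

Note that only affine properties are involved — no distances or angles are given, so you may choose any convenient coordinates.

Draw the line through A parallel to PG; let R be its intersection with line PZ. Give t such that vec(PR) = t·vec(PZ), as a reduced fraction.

t = 1/3

Work in coordinates with G = (0, 0), P = (1, 0), Z = (0, 1).
1. A is the centroid of triangle ZPG ⇒ A = (1/3, 1/3)
through A parallel to PG: direction (-1, 0); meets PZ at R = (2/3, 1/3)
R = P + t·(Z−P) with t = 1/3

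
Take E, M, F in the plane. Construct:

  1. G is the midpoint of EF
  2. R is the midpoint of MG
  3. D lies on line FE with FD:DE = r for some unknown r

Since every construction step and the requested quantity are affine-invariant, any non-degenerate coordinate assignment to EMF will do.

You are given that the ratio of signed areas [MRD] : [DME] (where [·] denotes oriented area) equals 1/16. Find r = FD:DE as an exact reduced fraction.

Set E = (0, 0), M = (1, 0), F = (0, 1); any affine frame gives the same invariant.
1. G is the midpoint of EF ⇒ G = (0, 1/2)
2. R is the midpoint of MG ⇒ R = (1/2, 1/4)
3. With FD:DE = r, write λ = r/(r+1) so D = F + λ·(E−F); D is affine-linear in λ
Every point depending on D is an affine combination of D and λ-independent points, so each such coordinate is linear in λ; the λ² term in each signed area is a multiple of (E−F)×(E−F) = 0, so 2·[MRD] and 2·[DME] are each linear in λ. Evaluating at λ=0 and λ=1:
  2·[MRD] = 1/2·λ − 1/4,   2·[DME] = λ − 1
So [MRD]:[DME] = (1/2·λ − 1/4) / (λ − 1). Setting this equal to 1/16:
  1/2·λ − 1/4 = 1/16·(λ − 1)  ⇒  λ = 3/7
Then r = λ/(1−λ) = (3/7)/(4/7) = 3/4. Check: with r = 3/4, D = (0, 4/7) and [MRD]:[DME] = 1/16 as required.

r = 3/4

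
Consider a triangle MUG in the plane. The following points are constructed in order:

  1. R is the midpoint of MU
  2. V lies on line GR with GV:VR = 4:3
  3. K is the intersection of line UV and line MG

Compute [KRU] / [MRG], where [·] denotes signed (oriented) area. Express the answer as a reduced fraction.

Work in coordinates with M = (0, 0), U = (1, 0), G = (0, 1).
1. R is the midpoint of MU ⇒ R = (1/2, 0)
2. V lies on line GR with GV:VR = 4:3 ⇒ V = (2/7, 3/7)
3. K is the intersection of line UV and line MG ⇒ K = (0, 3/5)
2·[KRU] = 3/10, 2·[MRG] = 1/2
[KRU]:[MRG] = 3/10:1/2 = 3/5

[KRU]:[MRG] = 3/5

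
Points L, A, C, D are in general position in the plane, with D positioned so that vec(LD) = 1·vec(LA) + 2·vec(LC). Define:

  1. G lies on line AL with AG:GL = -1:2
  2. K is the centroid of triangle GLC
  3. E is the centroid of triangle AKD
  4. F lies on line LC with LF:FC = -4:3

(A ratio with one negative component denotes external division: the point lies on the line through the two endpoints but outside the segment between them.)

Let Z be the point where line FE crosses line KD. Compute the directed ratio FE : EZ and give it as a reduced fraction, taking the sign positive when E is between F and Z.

FE:EZ = -23/2

Choose coordinates L = (0, 0), A = (1, 0), C = (0, 1), D = (1, 2).
1. G lies on line AL with AG:GL = -1:2 ⇒ G = (2, 0)
2. K is the centroid of triangle GLC ⇒ K = (2/3, 1/3)
3. E is the centroid of triangle AKD ⇒ E = (8/9, 7/9)
4. F lies on line LC with LF:FC = -4:3 ⇒ F = (0, 4)
line FE meets KD at Z = (56/69, 73/69)
E = F + t·(Z−F) with t = 23/21, so FE:EZ = 23/21:-2/21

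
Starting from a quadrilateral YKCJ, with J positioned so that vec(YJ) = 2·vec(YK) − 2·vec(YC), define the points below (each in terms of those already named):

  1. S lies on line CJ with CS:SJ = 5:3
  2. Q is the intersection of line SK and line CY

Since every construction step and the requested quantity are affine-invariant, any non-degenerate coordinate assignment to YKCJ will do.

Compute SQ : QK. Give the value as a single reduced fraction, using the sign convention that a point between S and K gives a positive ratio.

Assign Y = (0, 0), K = (1, 0), C = (0, 1), J = (2, -2) — the answer is frame-independent, so this choice is without loss of generality.
1. S lies on line CJ with CS:SJ = 5:3 ⇒ S = (5/4, -7/8)
2. Q is the intersection of line SK and line CY ⇒ Q = (0, 7/2)
Q = S + t·(K−S) with t = 5, so SQ:QK = t:(1−t) = 5:-4

SQ:QK = -5/4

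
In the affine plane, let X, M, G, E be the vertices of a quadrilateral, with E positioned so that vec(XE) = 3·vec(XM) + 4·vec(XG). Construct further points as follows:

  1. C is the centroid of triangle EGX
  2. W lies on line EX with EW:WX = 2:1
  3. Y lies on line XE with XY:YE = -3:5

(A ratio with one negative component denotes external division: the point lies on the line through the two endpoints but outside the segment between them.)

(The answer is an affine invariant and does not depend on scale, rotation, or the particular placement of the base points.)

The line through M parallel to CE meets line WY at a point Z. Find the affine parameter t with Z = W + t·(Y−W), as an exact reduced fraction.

t = 16/11

Choose coordinates X = (0, 0), M = (1, 0), G = (0, 1), E = (3, 4).
1. C is the centroid of triangle EGX ⇒ C = (1, 5/3)
2. W lies on line EX with EW:WX = 2:1 ⇒ W = (1, 4/3)
3. Y lies on line XE with XY:YE = -3:5 ⇒ Y = (-9/2, -6)
through M parallel to CE: direction (2, 7/3); meets WY at Z = (-7, -28/3)
Z = W + t·(Y−W) with t = 16/11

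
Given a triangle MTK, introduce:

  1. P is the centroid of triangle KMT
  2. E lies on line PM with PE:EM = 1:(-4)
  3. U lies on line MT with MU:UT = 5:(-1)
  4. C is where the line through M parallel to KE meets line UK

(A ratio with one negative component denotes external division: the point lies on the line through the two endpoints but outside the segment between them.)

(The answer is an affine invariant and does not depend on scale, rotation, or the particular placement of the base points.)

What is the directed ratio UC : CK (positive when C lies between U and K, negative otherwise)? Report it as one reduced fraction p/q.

Work in coordinates with M = (0, 0), T = (1, 0), K = (0, 1).
1. P is the centroid of triangle KMT ⇒ P = (1/3, 1/3)
2. E lies on line PM with PE:EM = 1:(-4) ⇒ E = (4/9, 4/9)
3. U lies on line MT with MU:UT = 5:(-1) ⇒ U = (5/4, 0)
4. C is where the line through M parallel to KE meets line UK ⇒ C = (-20/9, 25/9)
C = U + t·(K−U) with t = 25/9, so UC:CK = t:(1−t) = 25/9:-16/9

UC:CK = -25/16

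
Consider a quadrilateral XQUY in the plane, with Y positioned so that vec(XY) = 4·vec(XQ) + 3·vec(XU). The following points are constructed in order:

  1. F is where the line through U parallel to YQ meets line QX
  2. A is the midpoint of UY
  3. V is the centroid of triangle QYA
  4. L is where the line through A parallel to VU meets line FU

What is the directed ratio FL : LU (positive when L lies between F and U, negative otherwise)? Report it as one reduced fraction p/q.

FL:LU = -8/3

Assign X = (0, 0), Q = (1, 0), U = (0, 1), Y = (4, 3) — the answer is frame-independent, so this choice is without loss of generality.
1. F is where the line through U parallel to YQ meets line QX ⇒ F = (-1, 0)
2. A is the midpoint of UY ⇒ A = (2, 2)
3. V is the centroid of triangle QYA ⇒ V = (7/3, 5/3)
4. L is where the line through A parallel to VU meets line FU ⇒ L = (3/5, 8/5)
L = F + t·(U−F) with t = 8/5, so FL:LU = t:(1−t) = 8/5:-3/5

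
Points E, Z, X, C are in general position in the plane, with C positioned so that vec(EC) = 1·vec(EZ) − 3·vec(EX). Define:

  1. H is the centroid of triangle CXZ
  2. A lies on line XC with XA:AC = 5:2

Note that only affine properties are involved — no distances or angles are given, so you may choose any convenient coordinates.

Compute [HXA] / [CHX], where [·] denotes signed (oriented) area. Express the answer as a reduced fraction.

Set E = (0, 0), Z = (1, 0), X = (0, 1), C = (1, -3); any affine frame gives the same invariant.
1. H is the centroid of triangle CXZ ⇒ H = (2/3, -2/3)
2. A lies on line XC with XA:AC = 5:2 ⇒ A = (5/7, -13/7)
2·[HXA] = 5/7, 2·[CHX] = 1
[HXA]:[CHX] = 5/7:1 = 5/7

[HXA]:[CHX] = 5/7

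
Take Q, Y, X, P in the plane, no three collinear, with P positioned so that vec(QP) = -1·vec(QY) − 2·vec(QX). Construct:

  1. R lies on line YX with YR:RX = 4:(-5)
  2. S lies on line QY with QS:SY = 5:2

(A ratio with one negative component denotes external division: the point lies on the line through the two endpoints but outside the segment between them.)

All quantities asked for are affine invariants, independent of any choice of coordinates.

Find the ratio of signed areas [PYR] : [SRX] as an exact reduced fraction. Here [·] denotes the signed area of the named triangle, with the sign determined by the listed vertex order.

[PYR]:[SRX] = -56/5

Choose coordinates Q = (0, 0), Y = (1, 0), X = (0, 1), P = (-1, -2).
1. R lies on line YX with YR:RX = 4:(-5) ⇒ R = (5, -4)
2. S lies on line QY with QS:SY = 5:2 ⇒ S = (5/7, 0)
2·[PYR] = -16, 2·[SRX] = 10/7
[PYR]:[SRX] = -16:10/7 = -56/5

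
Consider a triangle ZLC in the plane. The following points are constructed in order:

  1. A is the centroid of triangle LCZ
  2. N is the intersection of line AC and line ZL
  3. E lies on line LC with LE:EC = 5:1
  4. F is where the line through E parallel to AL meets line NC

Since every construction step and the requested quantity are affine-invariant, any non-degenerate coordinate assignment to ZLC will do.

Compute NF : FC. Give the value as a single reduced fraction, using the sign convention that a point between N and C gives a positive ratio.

NF:FC = 8

Choose coordinates Z = (0, 0), L = (1, 0), C = (0, 1).
1. A is the centroid of triangle LCZ ⇒ A = (1/3, 1/3)
2. N is the intersection of line AC and line ZL ⇒ N = (1/2, 0)
3. E lies on line LC with LE:EC = 5:1 ⇒ E = (1/6, 5/6)
4. F is where the line through E parallel to AL meets line NC ⇒ F = (1/18, 8/9)
F = N + t·(C−N) with t = 8/9, so NF:FC = t:(1−t) = 8/9:1/9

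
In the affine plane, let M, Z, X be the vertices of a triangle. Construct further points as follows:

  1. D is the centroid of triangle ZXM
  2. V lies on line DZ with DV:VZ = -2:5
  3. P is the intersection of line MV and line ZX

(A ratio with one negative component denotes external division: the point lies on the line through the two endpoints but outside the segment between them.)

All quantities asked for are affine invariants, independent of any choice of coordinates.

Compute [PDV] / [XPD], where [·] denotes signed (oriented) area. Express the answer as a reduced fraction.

[PDV]:[XPD] = -10/3

Choose coordinates M = (0, 0), Z = (1, 0), X = (0, 1).
1. D is the centroid of triangle ZXM ⇒ D = (1/3, 1/3)
2. V lies on line DZ with DV:VZ = -2:5 ⇒ V = (-1/9, 5/9)
3. P is the intersection of line MV and line ZX ⇒ P = (-1/4, 5/4)
2·[PDV] = -5/18, 2·[XPD] = 1/12
[PDV]:[XPD] = -5/18:1/12 = -10/3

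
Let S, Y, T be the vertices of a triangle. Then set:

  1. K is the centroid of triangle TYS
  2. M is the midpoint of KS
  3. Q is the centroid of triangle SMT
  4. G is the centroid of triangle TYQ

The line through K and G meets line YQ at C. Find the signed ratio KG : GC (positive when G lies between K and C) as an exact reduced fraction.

Assign S = (0, 0), Y = (1, 0), T = (0, 1) — the answer is frame-independent, so this choice is without loss of generality.
1. K is the centroid of triangle TYS ⇒ K = (1/3, 1/3)
2. M is the midpoint of KS ⇒ M = (1/6, 1/6)
3. Q is the centroid of triangle SMT ⇒ Q = (1/18, 7/18)
4. G is the centroid of triangle TYQ ⇒ G = (19/54, 25/54)
line KG meets YQ at C = (41/126, 5/18)
G = K + t·(C−K) with t = -7/3, so KG:GC = -7/3:10/3

KG:GC = -7/10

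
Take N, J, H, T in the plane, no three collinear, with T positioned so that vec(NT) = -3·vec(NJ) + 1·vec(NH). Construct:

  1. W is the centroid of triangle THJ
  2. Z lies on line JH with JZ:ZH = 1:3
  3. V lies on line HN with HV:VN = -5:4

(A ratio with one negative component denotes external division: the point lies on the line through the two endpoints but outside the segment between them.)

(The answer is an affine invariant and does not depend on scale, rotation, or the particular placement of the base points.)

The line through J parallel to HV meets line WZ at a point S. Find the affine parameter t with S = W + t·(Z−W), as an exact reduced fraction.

Work in coordinates with N = (0, 0), J = (1, 0), H = (0, 1), T = (-3, 1).
1. W is the centroid of triangle THJ ⇒ W = (-2/3, 2/3)
2. Z lies on line JH with JZ:ZH = 1:3 ⇒ Z = (3/4, 1/4)
3. V lies on line HN with HV:VN = -5:4 ⇒ V = (0, -4)
through J parallel to HV: direction (0, -5); meets WZ at S = (1, 3/17)
S = W + t·(Z−W) with t = 20/17

t = 20/17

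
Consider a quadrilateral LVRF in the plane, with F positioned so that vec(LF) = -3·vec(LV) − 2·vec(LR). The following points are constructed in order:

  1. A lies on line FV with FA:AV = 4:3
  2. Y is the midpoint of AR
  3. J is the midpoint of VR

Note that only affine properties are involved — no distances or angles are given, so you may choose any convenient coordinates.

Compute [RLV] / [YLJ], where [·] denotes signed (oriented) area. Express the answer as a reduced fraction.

[RLV]:[YLJ] = 14/3

Set L = (0, 0), V = (1, 0), R = (0, 1), F = (-3, -2); any affine frame gives the same invariant.
1. A lies on line FV with FA:AV = 4:3 ⇒ A = (-5/7, -6/7)
2. Y is the midpoint of AR ⇒ Y = (-5/14, 1/14)
3. J is the midpoint of VR ⇒ J = (1/2, 1/2)
2·[RLV] = 1, 2·[YLJ] = 3/14
[RLV]:[YLJ] = 1:3/14 = 14/3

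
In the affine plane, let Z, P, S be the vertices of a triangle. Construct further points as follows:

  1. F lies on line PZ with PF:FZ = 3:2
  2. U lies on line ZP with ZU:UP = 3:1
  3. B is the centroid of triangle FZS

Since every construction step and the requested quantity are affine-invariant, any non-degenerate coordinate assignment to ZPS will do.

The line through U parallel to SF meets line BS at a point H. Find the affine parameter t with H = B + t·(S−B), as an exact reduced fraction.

t = 29/8

Work in coordinates with Z = (0, 0), P = (1, 0), S = (0, 1).
1. F lies on line PZ with PF:FZ = 3:2 ⇒ F = (2/5, 0)
2. U lies on line ZP with ZU:UP = 3:1 ⇒ U = (3/4, 0)
3. B is the centroid of triangle FZS ⇒ B = (2/15, 1/3)
through U parallel to SF: direction (2/5, -1); meets BS at H = (-7/20, 11/4)
H = B + t·(S−B) with t = 29/8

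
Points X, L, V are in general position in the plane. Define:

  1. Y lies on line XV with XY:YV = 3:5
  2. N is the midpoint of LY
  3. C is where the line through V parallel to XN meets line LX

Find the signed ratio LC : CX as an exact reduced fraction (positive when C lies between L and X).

Choose coordinates X = (0, 0), L = (1, 0), V = (0, 1).
1. Y lies on line XV with XY:YV = 3:5 ⇒ Y = (0, 3/8)
2. N is the midpoint of LY ⇒ N = (1/2, 3/16)
3. C is where the line through V parallel to XN meets line LX ⇒ C = (-8/3, 0)
C = L + t·(X−L) with t = 11/3, so LC:CX = t:(1−t) = 11/3:-8/3

LC:CX = -11/8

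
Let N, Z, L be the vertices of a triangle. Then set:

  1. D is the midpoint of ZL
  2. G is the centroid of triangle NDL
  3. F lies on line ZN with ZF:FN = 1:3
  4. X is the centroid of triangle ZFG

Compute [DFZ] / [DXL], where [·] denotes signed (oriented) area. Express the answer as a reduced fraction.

Work in coordinates with N = (0, 0), Z = (1, 0), L = (0, 1).
1. D is the midpoint of ZL ⇒ D = (1/2, 1/2)
2. G is the centroid of triangle NDL ⇒ G = (1/6, 1/2)
3. F lies on line ZN with ZF:FN = 1:3 ⇒ F = (3/4, 0)
4. X is the centroid of triangle ZFG ⇒ X = (23/36, 1/6)
2·[DFZ] = 1/8, 2·[DXL] = -7/72
[DFZ]:[DXL] = 1/8:-7/72 = -9/7

[DFZ]:[DXL] = -9/7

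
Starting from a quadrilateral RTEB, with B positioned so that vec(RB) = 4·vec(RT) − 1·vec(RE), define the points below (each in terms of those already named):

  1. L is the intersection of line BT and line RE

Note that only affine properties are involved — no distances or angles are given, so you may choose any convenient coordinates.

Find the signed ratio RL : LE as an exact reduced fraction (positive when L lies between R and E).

RL:LE = 1/2

Set R = (0, 0), T = (1, 0), E = (0, 1), B = (4, -1); any affine frame gives the same invariant.
1. L is the intersection of line BT and line RE ⇒ L = (0, 1/3)
L = R + t·(E−R) with t = 1/3, so RL:LE = t:(1−t) = 1/3:2/3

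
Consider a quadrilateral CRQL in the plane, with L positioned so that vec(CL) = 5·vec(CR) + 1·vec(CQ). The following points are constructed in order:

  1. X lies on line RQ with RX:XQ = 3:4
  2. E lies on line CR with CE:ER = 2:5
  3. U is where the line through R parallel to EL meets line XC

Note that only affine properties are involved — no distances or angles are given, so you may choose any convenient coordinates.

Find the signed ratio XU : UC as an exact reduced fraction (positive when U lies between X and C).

XU:UC = -120/49

Assign C = (0, 0), R = (1, 0), Q = (0, 1), L = (5, 1) — the answer is frame-independent, so this choice is without loss of generality.
1. X lies on line RQ with RX:XQ = 3:4 ⇒ X = (4/7, 3/7)
2. E lies on line CR with CE:ER = 2:5 ⇒ E = (2/7, 0)
3. U is where the line through R parallel to EL meets line XC ⇒ U = (-28/71, -21/71)
U = X + t·(C−X) with t = 120/71, so XU:UC = t:(1−t) = 120/71:-49/71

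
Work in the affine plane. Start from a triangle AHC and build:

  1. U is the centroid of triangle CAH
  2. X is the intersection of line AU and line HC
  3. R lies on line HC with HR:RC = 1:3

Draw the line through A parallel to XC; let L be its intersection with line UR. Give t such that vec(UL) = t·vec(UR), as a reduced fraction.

t = -2

Work in coordinates with A = (0, 0), H = (1, 0), C = (0, 1).
1. U is the centroid of triangle CAH ⇒ U = (1/3, 1/3)
2. X is the intersection of line AU and line HC ⇒ X = (1/2, 1/2)
3. R lies on line HC with HR:RC = 1:3 ⇒ R = (3/4, 1/4)
through A parallel to XC: direction (-1/2, 1/2); meets UR at L = (-1/2, 1/2)
L = U + t·(R−U) with t = -2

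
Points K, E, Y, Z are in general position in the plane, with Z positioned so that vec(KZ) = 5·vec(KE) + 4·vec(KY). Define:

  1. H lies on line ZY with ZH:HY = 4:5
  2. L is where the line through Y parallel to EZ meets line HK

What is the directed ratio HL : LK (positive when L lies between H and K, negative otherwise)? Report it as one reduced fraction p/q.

HL:LK = -10/9

Work in coordinates with K = (0, 0), E = (1, 0), Y = (0, 1), Z = (5, 4).
1. H lies on line ZY with ZH:HY = 4:5 ⇒ H = (25/9, 8/3)
2. L is where the line through Y parallel to EZ meets line HK ⇒ L = (-25, -24)
L = H + t·(K−H) with t = 10, so HL:LK = t:(1−t) = 10:-9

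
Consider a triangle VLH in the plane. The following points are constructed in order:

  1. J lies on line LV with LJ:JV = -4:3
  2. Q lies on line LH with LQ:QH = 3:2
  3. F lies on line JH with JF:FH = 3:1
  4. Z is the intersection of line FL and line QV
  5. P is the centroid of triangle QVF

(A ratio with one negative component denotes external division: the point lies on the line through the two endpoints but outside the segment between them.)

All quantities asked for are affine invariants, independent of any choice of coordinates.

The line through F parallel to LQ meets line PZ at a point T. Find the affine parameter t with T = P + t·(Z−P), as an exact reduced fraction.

Assign V = (0, 0), L = (1, 0), H = (0, 1) — the answer is frame-independent, so this choice is without loss of generality.
1. J lies on line LV with LJ:JV = -4:3 ⇒ J = (-3, 0)
2. Q lies on line LH with LQ:QH = 3:2 ⇒ Q = (2/5, 3/5)
3. F lies on line JH with JF:FH = 3:1 ⇒ F = (-3/4, 3/4)
4. Z is the intersection of line FL and line QV ⇒ Z = (2/9, 1/3)
5. P is the centroid of triangle QVF ⇒ P = (-7/60, 9/20)
through F parallel to LQ: direction (-3/5, 3/5); meets PZ at T = (-5/8, 5/8)
T = P + t·(Z−P) with t = -3/2

t = -3/2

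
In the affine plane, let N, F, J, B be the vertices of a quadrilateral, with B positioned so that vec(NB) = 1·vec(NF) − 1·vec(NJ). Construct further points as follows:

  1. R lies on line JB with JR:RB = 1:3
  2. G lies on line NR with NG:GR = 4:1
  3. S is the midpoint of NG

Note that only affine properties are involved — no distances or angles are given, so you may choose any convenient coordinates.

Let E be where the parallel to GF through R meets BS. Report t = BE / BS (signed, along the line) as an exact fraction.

Work in coordinates with N = (0, 0), F = (1, 0), J = (0, 1), B = (1, -1).
1. R lies on line JB with JR:RB = 1:3 ⇒ R = (1/4, 1/2)
2. G lies on line NR with NG:GR = 4:1 ⇒ G = (1/5, 2/5)
3. S is the midpoint of NG ⇒ S = (1/10, 1/5)
through R parallel to GF: direction (4/5, -2/5); meets BS at E = (-7/20, 4/5)
E = B + t·(S−B) with t = 3/2

t = 3/2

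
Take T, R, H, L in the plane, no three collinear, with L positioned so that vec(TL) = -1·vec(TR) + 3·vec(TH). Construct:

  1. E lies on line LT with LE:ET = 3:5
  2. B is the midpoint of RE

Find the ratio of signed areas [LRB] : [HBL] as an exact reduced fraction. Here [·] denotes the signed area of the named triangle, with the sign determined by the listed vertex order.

Choose coordinates T = (0, 0), R = (1, 0), H = (0, 1), L = (-1, 3).
1. E lies on line LT with LE:ET = 3:5 ⇒ E = (-5/8, 15/8)
2. B is the midpoint of RE ⇒ B = (3/16, 15/16)
2·[LRB] = -9/16, 2·[HBL] = 5/16
[LRB]:[HBL] = -9/16:5/16 = -9/5

[LRB]:[HBL] = -9/5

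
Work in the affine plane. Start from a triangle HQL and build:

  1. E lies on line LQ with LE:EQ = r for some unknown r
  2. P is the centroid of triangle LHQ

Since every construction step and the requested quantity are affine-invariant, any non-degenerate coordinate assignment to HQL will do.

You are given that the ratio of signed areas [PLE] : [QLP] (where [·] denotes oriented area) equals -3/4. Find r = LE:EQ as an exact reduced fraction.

Choose coordinates H = (0, 0), Q = (1, 0), L = (0, 1).
1. With LE:EQ = r, write λ = r/(r+1) so E = L + λ·(Q−L); E is affine-linear in λ
2. P is the centroid of triangle LHQ ⇒ P = (1/3, 1/3)
Every point depending on E is an affine combination of E and λ-independent points, so each such coordinate is linear in λ; the λ² term in each signed area is a multiple of (Q−L)×(Q−L) = 0, so 2·[PLE] and 2·[QLP] are each linear in λ. Evaluating at λ=0 and λ=1:
  2·[PLE] = -1/3·λ,   2·[QLP] = 1/3
So [PLE]:[QLP] = (-1/3·λ) / (1/3). Setting this equal to -3/4:
  -1/3·λ = -3/4·(1/3)  ⇒  λ = 3/4
Then r = λ/(1−λ) = (3/4)/(1/4) = 3. Check: with r = 3, E = (3/4, 1/4) and [PLE]:[QLP] = -3/4 as required.

r = 3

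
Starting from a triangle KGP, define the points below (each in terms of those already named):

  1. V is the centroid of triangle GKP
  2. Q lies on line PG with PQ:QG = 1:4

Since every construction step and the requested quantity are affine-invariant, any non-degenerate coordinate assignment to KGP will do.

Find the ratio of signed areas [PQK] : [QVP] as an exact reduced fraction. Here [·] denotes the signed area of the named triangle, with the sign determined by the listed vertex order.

[PQK]:[QVP] = 3

Set K = (0, 0), G = (1, 0), P = (0, 1); any affine frame gives the same invariant.
1. V is the centroid of triangle GKP ⇒ V = (1/3, 1/3)
2. Q lies on line PG with PQ:QG = 1:4 ⇒ Q = (1/5, 4/5)
2·[PQK] = -1/5, 2·[QVP] = -1/15
[PQK]:[QVP] = -1/5:-1/15 = 3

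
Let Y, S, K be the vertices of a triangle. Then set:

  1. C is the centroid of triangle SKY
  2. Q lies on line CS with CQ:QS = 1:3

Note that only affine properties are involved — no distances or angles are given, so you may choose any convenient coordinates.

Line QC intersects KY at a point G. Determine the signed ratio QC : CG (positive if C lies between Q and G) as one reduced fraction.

QC:CG = 1/2

Choose coordinates Y = (0, 0), S = (1, 0), K = (0, 1).
1. C is the centroid of triangle SKY ⇒ C = (1/3, 1/3)
2. Q lies on line CS with CQ:QS = 1:3 ⇒ Q = (1/2, 1/4)
line QC meets KY at G = (0, 1/2)
C = Q + t·(G−Q) with t = 1/3, so QC:CG = 1/3:2/3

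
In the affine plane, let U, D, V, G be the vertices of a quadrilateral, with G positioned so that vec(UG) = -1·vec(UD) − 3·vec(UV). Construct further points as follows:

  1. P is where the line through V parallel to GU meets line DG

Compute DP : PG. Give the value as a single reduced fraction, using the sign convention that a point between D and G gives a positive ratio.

DP:PG = -4

Assign U = (0, 0), D = (1, 0), V = (0, 1), G = (-1, -3) — the answer is frame-independent, so this choice is without loss of generality.
1. P is where the line through V parallel to GU meets line DG ⇒ P = (-5/3, -4)
P = D + t·(G−D) with t = 4/3, so DP:PG = t:(1−t) = 4/3:-1/3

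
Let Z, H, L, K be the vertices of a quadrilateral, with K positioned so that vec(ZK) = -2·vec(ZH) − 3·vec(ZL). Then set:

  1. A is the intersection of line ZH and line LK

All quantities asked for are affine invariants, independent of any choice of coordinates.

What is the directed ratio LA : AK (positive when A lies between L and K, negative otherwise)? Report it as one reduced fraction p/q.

Choose coordinates Z = (0, 0), H = (1, 0), L = (0, 1), K = (-2, -3).
1. A is the intersection of line ZH and line LK ⇒ A = (-1/2, 0)
A = L + t·(K−L) with t = 1/4, so LA:AK = t:(1−t) = 1/4:3/4

LA:AK = 1/3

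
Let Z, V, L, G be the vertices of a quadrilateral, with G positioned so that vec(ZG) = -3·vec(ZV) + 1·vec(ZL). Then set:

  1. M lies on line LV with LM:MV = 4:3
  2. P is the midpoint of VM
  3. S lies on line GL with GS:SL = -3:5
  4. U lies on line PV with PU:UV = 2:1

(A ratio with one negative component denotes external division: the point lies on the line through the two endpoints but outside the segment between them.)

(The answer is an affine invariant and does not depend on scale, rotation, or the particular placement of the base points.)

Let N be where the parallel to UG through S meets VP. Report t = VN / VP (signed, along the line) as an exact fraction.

t = -37/6

Assign Z = (0, 0), V = (1, 0), L = (0, 1), G = (-3, 1) — the answer is frame-independent, so this choice is without loss of generality.
1. M lies on line LV with LM:MV = 4:3 ⇒ M = (4/7, 3/7)
2. P is the midpoint of VM ⇒ P = (11/14, 3/14)
3. S lies on line GL with GS:SL = -3:5 ⇒ S = (-15/2, 1)
4. U lies on line PV with PU:UV = 2:1 ⇒ U = (13/14, 1/14)
through S parallel to UG: direction (-55/14, 13/14); meets VP at N = (65/28, -37/28)
N = V + t·(P−V) with t = -37/6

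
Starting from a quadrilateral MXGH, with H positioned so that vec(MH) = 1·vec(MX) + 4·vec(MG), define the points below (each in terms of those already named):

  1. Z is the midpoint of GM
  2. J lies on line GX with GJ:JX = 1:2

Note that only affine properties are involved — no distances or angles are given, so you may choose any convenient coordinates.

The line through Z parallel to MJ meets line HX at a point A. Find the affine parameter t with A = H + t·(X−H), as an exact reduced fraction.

Work in coordinates with M = (0, 0), X = (1, 0), G = (0, 1), H = (1, 4).
1. Z is the midpoint of GM ⇒ Z = (0, 1/2)
2. J lies on line GX with GJ:JX = 1:2 ⇒ J = (1/3, 2/3)
through Z parallel to MJ: direction (1/3, 2/3); meets HX at A = (1, 5/2)
A = H + t·(X−H) with t = 3/8

t = 3/8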